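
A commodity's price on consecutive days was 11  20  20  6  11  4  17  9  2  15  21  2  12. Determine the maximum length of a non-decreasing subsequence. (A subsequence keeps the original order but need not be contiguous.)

Track the smallest tail for each achievable length (allowing ties):
11 → extends → [11]
20 → extends → [11, 20]
20 → extends → [11, 20, 20]
6 → replaces 11 → [6, 20, 20]
11 → replaces 20 → [6, 11, 20]
4 → replaces 6 → [4, 11, 20]
17 → replaces 20 → [4, 11, 17]
9 → replaces 11 → [4, 9, 17]
2 → replaces 4 → [2, 9, 17]
15 → replaces 17 → [2, 9, 15]
21 → extends → [2, 9, 15, 21]
2 → replaces 9 → [2, 2, 15, 21]
12 → replaces 15 → [2, 2, 12, 21]
Four tails, so the longest non-decreasing subsequence has length 4 (e.g. 11, 20, 20, 21).

4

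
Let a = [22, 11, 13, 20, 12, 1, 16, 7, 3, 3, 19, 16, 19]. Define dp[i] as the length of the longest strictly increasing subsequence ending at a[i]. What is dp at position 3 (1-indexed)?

dp[i] = 1 + max{dp[j] : j<i, a[j]<a[i]} (or 1 if no such j):
i:      1  2  3  4  5  6  7  8  9 10 11 12 13
a[i]:  22 11 13 20 12  1 16  7  3  3 19 16 19
dp:     1  1  2  3  2  1  3  2  2  2  4  3  4
At index 3 the value is 2.

2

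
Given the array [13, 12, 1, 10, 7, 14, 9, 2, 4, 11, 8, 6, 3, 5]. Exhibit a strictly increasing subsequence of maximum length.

1, 7, 9, 11

Patience tails give the LIS length; then backtrack through the dp parents:
13 → extends → [13]
12 → replaces 13 → [12]
1 → replaces 12 → [1]
10 → extends → [1, 10]
7 → replaces 10 → [1, 7]
14 → extends → [1, 7, 14]
9 → replaces 14 → [1, 7, 9]
2 → replaces 7 → [1, 2, 9]
4 → replaces 9 → [1, 2, 4]
11 → extends → [1, 2, 4, 11]
8 → replaces 11 → [1, 2, 4, 8]
6 → replaces 8 → [1, 2, 4, 6]
3 → replaces 4 → [1, 2, 3, 6]
5 → replaces 6 → [1, 2, 3, 5]
Length 4; one witness is 1, 7, 9, 11.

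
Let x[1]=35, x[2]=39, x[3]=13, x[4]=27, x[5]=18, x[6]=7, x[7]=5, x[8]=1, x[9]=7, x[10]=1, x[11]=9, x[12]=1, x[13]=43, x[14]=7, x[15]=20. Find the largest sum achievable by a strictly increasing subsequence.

117

Let S[i] be the best sum of a strictly increasing subsequence ending at i:
i:       1   2   3   4   5   6   7   8   9  10  11  12  13  14  15
x[i]:   35  39  13  27  18   7   5   1   7   1   9   1  43   7  20
S:      35  74  13  40  31   7   5   1  12   1  21   1 117  12  51
Maximum is 117 (e.g. 35 + 39 + 43).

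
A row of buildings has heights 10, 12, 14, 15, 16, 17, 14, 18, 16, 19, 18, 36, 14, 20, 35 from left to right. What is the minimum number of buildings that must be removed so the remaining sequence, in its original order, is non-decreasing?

5

Fewest deletions = n − (longest non-decreasing subsequence).
i:      1  2  3  4  5  6  7  8  9 10 11 12 13 14 15
a[i]:  10 12 14 15 16 17 14 18 16 19 18 36 14 20 35
dp:     1  2  3  4  5  6  4  7  6  8  8  9  5  9 10
max dp = 10, so deletions = 15 − 10 = 5.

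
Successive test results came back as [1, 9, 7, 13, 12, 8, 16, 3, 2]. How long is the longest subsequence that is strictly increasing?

4

Let dp[i] be the length of the longest such subsequence ending at index i:
i:      1  2  3  4  5  6  7  8  9
a[i]:   1  9  7 13 12  8 16  3  2
dp:     1  2  2  3  3  3  4  2  2
Maximum dp value is 4.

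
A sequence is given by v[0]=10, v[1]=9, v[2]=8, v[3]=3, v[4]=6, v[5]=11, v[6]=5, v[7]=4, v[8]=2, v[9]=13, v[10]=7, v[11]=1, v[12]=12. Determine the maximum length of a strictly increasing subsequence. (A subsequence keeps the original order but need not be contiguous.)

Let dp[i] be the length of the longest such subsequence ending at index i:
i:      0  1  2  3  4  5  6  7  8  9 10 11 12
v[i]:  10  9  8  3  6 11  5  4  2 13  7  1 12
dp:     1  1  1  1  2  3  2  2  1  4  3  1  4
Maximum dp value is 4.

4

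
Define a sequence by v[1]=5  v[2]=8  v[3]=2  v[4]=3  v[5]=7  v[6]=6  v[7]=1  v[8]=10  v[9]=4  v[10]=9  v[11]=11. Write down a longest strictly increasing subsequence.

Patience tails give the LIS length; then backtrack through the dp parents:
5 → extends → [5]
8 → extends → [5, 8]
2 → replaces 5 → [2, 8]
3 → replaces 8 → [2, 3]
7 → extends → [2, 3, 7]
6 → replaces 7 → [2, 3, 6]
1 → replaces 2 → [1, 3, 6]
10 → extends → [1, 3, 6, 10]
4 → replaces 6 → [1, 3, 4, 10]
9 → replaces 10 → [1, 3, 4, 9]
11 → extends → [1, 3, 4, 9, 11]
Length 5; one witness is 2, 3, 7, 10, 11.

2, 3, 7, 10, 11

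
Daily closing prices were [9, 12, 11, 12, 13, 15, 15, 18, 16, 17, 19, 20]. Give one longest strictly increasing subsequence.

9, 11, 12, 13, 15, 16, 17, 19, 20

Patience tails give the LIS length; then backtrack through the dp parents:
9 → extends → [9]
12 → extends → [9, 12]
11 → replaces 12 → [9, 11]
12 → extends → [9, 11, 12]
13 → extends → [9, 11, 12, 13]
15 → extends → [9, 11, 12, 13, 15]
15 → already a tail → [9, 11, 12, 13, 15]
18 → extends → [9, 11, 12, 13, 15, 18]
16 → replaces 18 → [9, 11, 12, 13, 15, 16]
17 → extends → [9, 11, 12, 13, 15, 16, 17]
19 → extends → [9, 11, 12, 13, 15, 16, 17, 19]
20 → extends → [9, 11, 12, 13, 15, 16, 17, 19, 20]
Length 9; one witness is 9, 11, 12, 13, 15, 16, 17, 19, 20.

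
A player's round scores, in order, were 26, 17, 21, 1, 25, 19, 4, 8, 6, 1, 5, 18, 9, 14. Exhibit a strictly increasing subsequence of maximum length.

1, 4, 8, 9, 14

Patience tails give the LIS length; then backtrack through the dp parents:
26 → extends → [26]
17 → replaces 26 → [17]
21 → extends → [17, 21]
1 → replaces 17 → [1, 21]
25 → extends → [1, 21, 25]
19 → replaces 21 → [1, 19, 25]
4 → replaces 19 → [1, 4, 25]
8 → replaces 25 → [1, 4, 8]
6 → replaces 8 → [1, 4, 6]
1 → already a tail → [1, 4, 6]
5 → replaces 6 → [1, 4, 5]
18 → extends → [1, 4, 5, 18]
9 → replaces 18 → [1, 4, 5, 9]
14 → extends → [1, 4, 5, 9, 14]
Length 5; one witness is 1, 4, 8, 9, 14.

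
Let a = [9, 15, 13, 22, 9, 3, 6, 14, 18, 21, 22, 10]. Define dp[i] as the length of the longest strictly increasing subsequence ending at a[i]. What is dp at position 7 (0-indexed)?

dp[i] = 1 + max{dp[j] : j<i, a[j]<a[i]} (or 1 if no such j):
i:      0  1  2  3  4  5  6  7  8  9 10 11
a[i]:   9 15 13 22  9  3  6 14 18 21 22 10
dp:     1  2  2  3  1  1  2  3  4  5  6  3
At index 7 the value is 3.

3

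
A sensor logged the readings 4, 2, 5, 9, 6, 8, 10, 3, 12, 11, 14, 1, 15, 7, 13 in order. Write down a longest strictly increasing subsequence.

4, 5, 6, 8, 10, 12, 14, 15

Patience tails give the LIS length; then backtrack through the dp parents:
4 → extends → [4]
2 → replaces 4 → [2]
5 → extends → [2, 5]
9 → extends → [2, 5, 9]
6 → replaces 9 → [2, 5, 6]
8 → extends → [2, 5, 6, 8]
10 → extends → [2, 5, 6, 8, 10]
3 → replaces 5 → [2, 3, 6, 8, 10]
12 → extends → [2, 3, 6, 8, 10, 12]
11 → replaces 12 → [2, 3, 6, 8, 10, 11]
14 → extends → [2, 3, 6, 8, 10, 11, 14]
1 → replaces 2 → [1, 3, 6, 8, 10, 11, 14]
15 → extends → [1, 3, 6, 8, 10, 11, 14, 15]
7 → replaces 8 → [1, 3, 6, 7, 10, 11, 14, 15]
13 → replaces 14 → [1, 3, 6, 7, 10, 11, 13, 15]
Length 8; one witness is 4, 5, 6, 8, 10, 12, 14, 15.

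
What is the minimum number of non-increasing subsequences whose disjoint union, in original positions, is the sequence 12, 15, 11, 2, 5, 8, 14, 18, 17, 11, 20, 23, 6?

Place each on the leftmost legal pile:
12 → new pile 1 (tops now [12])
15 → new pile 2 (tops now [12, 15])
11 → pile 1 (tops now [11, 15])
2 → pile 1 (tops now [2, 15])
5 → pile 2 (tops now [2, 5])
8 → new pile 3 (tops now [2, 5, 8])
14 → new pile 4 (tops now [2, 5, 8, 14])
18 → new pile 5 (tops now [2, 5, 8, 14, 18])
17 → pile 5 (tops now [2, 5, 8, 14, 17])
11 → pile 4 (tops now [2, 5, 8, 11, 17])
20 → new pile 6 (tops now [2, 5, 8, 11, 17, 20])
23 → new pile 7 (tops now [2, 5, 8, 11, 17, 20, 23])
6 → pile 3 (tops now [2, 5, 6, 11, 17, 20, 23])
Seven piles.

7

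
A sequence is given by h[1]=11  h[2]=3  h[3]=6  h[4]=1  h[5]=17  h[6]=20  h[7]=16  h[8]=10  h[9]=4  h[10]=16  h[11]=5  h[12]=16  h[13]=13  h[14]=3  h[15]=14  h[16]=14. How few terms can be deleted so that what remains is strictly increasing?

Fewest deletions = n − (longest strictly increasing subsequence).
Patience tails:
11 → extends → [11]
3 → replaces 11 → [3]
6 → extends → [3, 6]
1 → replaces 3 → [1, 6]
17 → extends → [1, 6, 17]
20 → extends → [1, 6, 17, 20]
16 → replaces 17 → [1, 6, 16, 20]
10 → replaces 16 → [1, 6, 10, 20]
4 → replaces 6 → [1, 4, 10, 20]
16 → replaces 20 → [1, 4, 10, 16]
5 → replaces 10 → [1, 4, 5, 16]
16 → already a tail → [1, 4, 5, 16]
13 → replaces 16 → [1, 4, 5, 13]
3 → replaces 4 → [1, 3, 5, 13]
14 → extends → [1, 3, 5, 13, 14]
14 → already a tail → [1, 3, 5, 13, 14]
Longest strictly increasing subsequence has length 5, so deletions = 16 − 5 = 11.

11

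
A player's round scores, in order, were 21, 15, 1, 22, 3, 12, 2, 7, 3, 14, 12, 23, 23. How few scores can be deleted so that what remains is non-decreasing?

Fewest deletions = n − (longest non-decreasing subsequence).
Patience tails:
21 → extends → [21]
15 → replaces 21 → [15]
1 → replaces 15 → [1]
22 → extends → [1, 22]
3 → replaces 22 → [1, 3]
12 → extends → [1, 3, 12]
2 → replaces 3 → [1, 2, 12]
7 → replaces 12 → [1, 2, 7]
3 → replaces 7 → [1, 2, 3]
14 → extends → [1, 2, 3, 14]
12 → replaces 14 → [1, 2, 3, 12]
23 → extends → [1, 2, 3, 12, 23]
23 → extends → [1, 2, 3, 12, 23, 23]
Longest non-decreasing subsequence has length 6, so deletions = 13 − 6 = 7.

7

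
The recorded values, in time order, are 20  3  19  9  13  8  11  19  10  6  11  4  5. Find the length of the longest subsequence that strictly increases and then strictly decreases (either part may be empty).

inc[i] = longest strictly increasing subsequence ending at i; dec[i] = longest strictly decreasing subsequence starting at i:
i:      1  2  3  4  5  6  7  8  9 10 11 12 13
a[i]:  20  3 19  9 13  8 11 19 10  6 11  4  5
inc:    1  1  2  2  3  2  3  4  3  2  4  2  3
dec:    7  1  6  4  5  3  4  4  3  2  2  1  1
Best peak at i=1 (value 20): inc=1, dec=7, length 1+7−1 = 7.

7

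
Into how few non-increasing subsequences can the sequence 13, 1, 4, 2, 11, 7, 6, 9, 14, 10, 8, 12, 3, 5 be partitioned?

The minimum number of non-increasing subsequences covering a sequence equals the length of its longest strictly increasing subsequence.
LIS length is 6 (e.g. 1, 4, 7, 9, 10, 12), so 6 piles are needed.

6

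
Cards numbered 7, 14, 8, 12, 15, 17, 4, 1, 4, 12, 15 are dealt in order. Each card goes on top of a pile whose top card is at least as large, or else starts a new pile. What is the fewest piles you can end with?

5

Place each on the leftmost legal pile:
7 → new pile 1 (tops now [7])
14 → new pile 2 (tops now [7, 14])
8 → pile 2 (tops now [7, 8])
12 → new pile 3 (tops now [7, 8, 12])
15 → new pile 4 (tops now [7, 8, 12, 15])
17 → new pile 5 (tops now [7, 8, 12, 15, 17])
4 → pile 1 (tops now [4, 8, 12, 15, 17])
1 → pile 1 (tops now [1, 8, 12, 15, 17])
4 → pile 2 (tops now [1, 4, 12, 15, 17])
12 → pile 3 (tops now [1, 4, 12, 15, 17])
15 → pile 4 (tops now [1, 4, 12, 15, 17])
Five piles.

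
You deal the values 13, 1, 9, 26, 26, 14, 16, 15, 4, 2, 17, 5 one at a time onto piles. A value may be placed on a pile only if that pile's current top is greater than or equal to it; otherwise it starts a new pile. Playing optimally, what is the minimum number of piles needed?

5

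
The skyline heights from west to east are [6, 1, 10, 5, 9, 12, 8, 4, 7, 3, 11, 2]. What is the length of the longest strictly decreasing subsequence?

6

Let dp[i] be the longest strictly decreasing subsequence ending at i:
i:      1  2  3  4  5  6  7  8  9 10 11 12
a[i]:   6  1 10  5  9 12  8  4  7  3 11  2
dp:     1  2  1  2  2  1  3  4  4  5  2  6
Maximum is 6.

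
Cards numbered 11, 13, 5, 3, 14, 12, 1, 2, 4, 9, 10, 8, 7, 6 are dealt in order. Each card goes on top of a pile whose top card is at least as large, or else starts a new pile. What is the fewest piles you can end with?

5

Place each on the leftmost legal pile:
11 → new pile 1 (tops now [11])
13 → new pile 2 (tops now [11, 13])
5 → pile 1 (tops now [5, 13])
3 → pile 1 (tops now [3, 13])
14 → new pile 3 (tops now [3, 13, 14])
12 → pile 2 (tops now [3, 12, 14])
1 → pile 1 (tops now [1, 12, 14])
2 → pile 2 (tops now [1, 2, 14])
4 → pile 3 (tops now [1, 2, 4])
9 → new pile 4 (tops now [1, 2, 4, 9])
10 → new pile 5 (tops now [1, 2, 4, 9, 10])
8 → pile 4 (tops now [1, 2, 4, 8, 10])
7 → pile 4 (tops now [1, 2, 4, 7, 10])
6 → pile 4 (tops now [1, 2, 4, 6, 10])
Five piles.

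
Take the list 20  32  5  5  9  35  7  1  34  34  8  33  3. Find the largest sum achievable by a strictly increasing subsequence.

Let S[i] be the best sum of a strictly increasing subsequence ending at i:
i:      1  2  3  4  5  6  7  8  9 10 11 12 13
a[i]:  20 32  5  5  9 35  7  1 34 34  8 33  3
S:     20 52  5  5 14 87 12  1 86 86 20 85  4
Maximum is 87 (e.g. 20 + 32 + 35).

87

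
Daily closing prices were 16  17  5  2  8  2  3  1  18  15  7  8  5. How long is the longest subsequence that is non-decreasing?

5

Track the smallest tail for each achievable length (allowing ties):
16 → extends → [16]
17 → extends → [16, 17]
5 → replaces 16 → [5, 17]
2 → replaces 5 → [2, 17]
8 → replaces 17 → [2, 8]
2 → replaces 8 → [2, 2]
3 → extends → [2, 2, 3]
1 → replaces 2 → [1, 2, 3]
18 → extends → [1, 2, 3, 18]
15 → replaces 18 → [1, 2, 3, 15]
7 → replaces 15 → [1, 2, 3, 7]
8 → extends → [1, 2, 3, 7, 8]
5 → replaces 7 → [1, 2, 3, 5, 8]
Five tails, so the longest non-decreasing subsequence has length 5 (e.g. 2, 2, 3, 7, 8).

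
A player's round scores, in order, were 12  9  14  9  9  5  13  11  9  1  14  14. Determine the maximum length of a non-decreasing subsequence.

Let dp[i] be the length of the longest such subsequence ending at index i:
i:      1  2  3  4  5  6  7  8  9 10 11 12
a[i]:  12  9 14  9  9  5 13 11  9  1 14 14
dp:     1  1  2  2  3  1  4  4  4  1  5  6
Maximum dp value is 6.

6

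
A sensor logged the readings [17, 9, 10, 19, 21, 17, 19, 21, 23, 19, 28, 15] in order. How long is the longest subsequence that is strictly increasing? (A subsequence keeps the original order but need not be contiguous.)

7

Let dp[i] be the length of the longest such subsequence ending at index i:
i:      1  2  3  4  5  6  7  8  9 10 11 12
a[i]:  17  9 10 19 21 17 19 21 23 19 28 15
dp:     1  1  2  3  4  3  4  5  6  4  7  3
Maximum dp value is 7.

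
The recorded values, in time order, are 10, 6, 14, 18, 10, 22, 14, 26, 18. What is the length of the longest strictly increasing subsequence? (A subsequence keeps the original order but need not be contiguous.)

5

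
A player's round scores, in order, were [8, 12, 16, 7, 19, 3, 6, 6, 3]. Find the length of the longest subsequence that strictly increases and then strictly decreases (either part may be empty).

inc[i] = longest strictly increasing subsequence ending at i; dec[i] = longest strictly decreasing subsequence starting at i:
i:      1  2  3  4  5  6  7  8  9
a[i]:   8 12 16  7 19  3  6  6  3
inc:    1  2  3  1  4  1  2  2  1
dec:    4  4  4  3  3  1  2  2  1
Best peak at i=3 (value 16): inc=3, dec=4, length 3+4−1 = 6.

6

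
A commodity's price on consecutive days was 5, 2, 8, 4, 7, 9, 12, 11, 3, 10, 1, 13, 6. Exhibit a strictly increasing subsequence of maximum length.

2, 4, 7, 9, 12, 13

Patience tails give the LIS length; then backtrack through the dp parents:
5 → extends → [5]
2 → replaces 5 → [2]
8 → extends → [2, 8]
4 → replaces 8 → [2, 4]
7 → extends → [2, 4, 7]
9 → extends → [2, 4, 7, 9]
12 → extends → [2, 4, 7, 9, 12]
11 → replaces 12 → [2, 4, 7, 9, 11]
3 → replaces 4 → [2, 3, 7, 9, 11]
10 → replaces 11 → [2, 3, 7, 9, 10]
1 → replaces 2 → [1, 3, 7, 9, 10]
13 → extends → [1, 3, 7, 9, 10, 13]
6 → replaces 7 → [1, 3, 6, 9, 10, 13]
Length 6; one witness is 2, 4, 7, 9, 12, 13.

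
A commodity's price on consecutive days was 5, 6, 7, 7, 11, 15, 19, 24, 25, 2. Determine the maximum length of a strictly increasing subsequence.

Let dp[i] be the length of the longest such subsequence ending at index i:
i:      1  2  3  4  5  6  7  8  9 10
a[i]:   5  6  7  7 11 15 19 24 25  2
dp:     1  2  3  3  4  5  6  7  8  1
Maximum dp value is 8.

8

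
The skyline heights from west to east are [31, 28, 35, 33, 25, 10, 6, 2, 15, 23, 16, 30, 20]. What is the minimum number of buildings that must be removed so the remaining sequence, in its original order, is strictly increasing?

Fewest deletions = n − (longest strictly increasing subsequence).
Patience tails:
31 → extends → [31]
28 → replaces 31 → [28]
35 → extends → [28, 35]
33 → replaces 35 → [28, 33]
25 → replaces 28 → [25, 33]
10 → replaces 25 → [10, 33]
6 → replaces 10 → [6, 33]
2 → replaces 6 → [2, 33]
15 → replaces 33 → [2, 15]
23 → extends → [2, 15, 23]
16 → replaces 23 → [2, 15, 16]
30 → extends → [2, 15, 16, 30]
20 → replaces 30 → [2, 15, 16, 20]
Longest strictly increasing subsequence has length 4, so deletions = 13 − 4 = 9.

9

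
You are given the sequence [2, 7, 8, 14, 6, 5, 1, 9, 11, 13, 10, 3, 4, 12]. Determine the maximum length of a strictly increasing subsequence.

Track the smallest tail for each achievable length (strict):
2 → extends → [2]
7 → extends → [2, 7]
8 → extends → [2, 7, 8]
14 → extends → [2, 7, 8, 14]
6 → replaces 7 → [2, 6, 8, 14]
5 → replaces 6 → [2, 5, 8, 14]
1 → replaces 2 → [1, 5, 8, 14]
9 → replaces 14 → [1, 5, 8, 9]
11 → extends → [1, 5, 8, 9, 11]
13 → extends → [1, 5, 8, 9, 11, 13]
10 → replaces 11 → [1, 5, 8, 9, 10, 13]
3 → replaces 5 → [1, 3, 8, 9, 10, 13]
4 → replaces 8 → [1, 3, 4, 9, 10, 13]
12 → replaces 13 → [1, 3, 4, 9, 10, 12]
Six tails, so the longest strictly increasing subsequence has length 6 (e.g. 2, 7, 8, 9, 11, 13).

6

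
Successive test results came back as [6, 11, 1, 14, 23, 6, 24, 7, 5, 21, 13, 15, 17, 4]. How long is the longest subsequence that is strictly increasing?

Track the smallest tail for each achievable length (strict):
6 → extends → [6]
11 → extends → [6, 11]
1 → replaces 6 → [1, 11]
14 → extends → [1, 11, 14]
23 → extends → [1, 11, 14, 23]
6 → replaces 11 → [1, 6, 14, 23]
24 → extends → [1, 6, 14, 23, 24]
7 → replaces 14 → [1, 6, 7, 23, 24]
5 → replaces 6 → [1, 5, 7, 23, 24]
21 → replaces 23 → [1, 5, 7, 21, 24]
13 → replaces 21 → [1, 5, 7, 13, 24]
15 → replaces 24 → [1, 5, 7, 13, 15]
17 → extends → [1, 5, 7, 13, 15, 17]
4 → replaces 5 → [1, 4, 7, 13, 15, 17]
Six tails, so the longest strictly increasing subsequence has length 6 (e.g. 1, 6, 7, 13, 15, 17).

6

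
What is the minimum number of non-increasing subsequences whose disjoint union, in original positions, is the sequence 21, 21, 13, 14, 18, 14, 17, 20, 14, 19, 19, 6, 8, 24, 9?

5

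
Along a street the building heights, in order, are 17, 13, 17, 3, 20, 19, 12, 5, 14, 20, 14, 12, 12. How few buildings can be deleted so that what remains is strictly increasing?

9

Fewest deletions = n − (longest strictly increasing subsequence).
i:      1  2  3  4  5  6  7  8  9 10 11 12 13
a[i]:  17 13 17  3 20 19 12  5 14 20 14 12 12
dp:     1  1  2  1  3  3  2  2  3  4  3  3  3
max dp = 4, so deletions = 13 − 4 = 9.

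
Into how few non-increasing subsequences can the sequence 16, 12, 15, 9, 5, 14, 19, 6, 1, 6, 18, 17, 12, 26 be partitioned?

Place each on the leftmost legal pile:
16 → new pile 1 (tops now [16])
12 → pile 1 (tops now [12])
15 → new pile 2 (tops now [12, 15])
9 → pile 1 (tops now [9, 15])
5 → pile 1 (tops now [5, 15])
14 → pile 2 (tops now [5, 14])
19 → new pile 3 (tops now [5, 14, 19])
6 → pile 2 (tops now [5, 6, 19])
1 → pile 1 (tops now [1, 6, 19])
6 → pile 2 (tops now [1, 6, 19])
18 → pile 3 (tops now [1, 6, 18])
17 → pile 3 (tops now [1, 6, 17])
12 → pile 3 (tops now [1, 6, 12])
26 → new pile 4 (tops now [1, 6, 12, 26])
Four piles.

4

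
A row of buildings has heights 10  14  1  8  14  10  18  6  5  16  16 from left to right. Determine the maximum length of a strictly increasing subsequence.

4

Track the smallest tail for each achievable length (strict):
10 → extends → [10]
14 → extends → [10, 14]
1 → replaces 10 → [1, 14]
8 → replaces 14 → [1, 8]
14 → extends → [1, 8, 14]
10 → replaces 14 → [1, 8, 10]
18 → extends → [1, 8, 10, 18]
6 → replaces 8 → [1, 6, 10, 18]
5 → replaces 6 → [1, 5, 10, 18]
16 → replaces 18 → [1, 5, 10, 16]
16 → already a tail → [1, 5, 10, 16]
Four tails, so the longest strictly increasing subsequence has length 4 (e.g. 1, 8, 14, 18).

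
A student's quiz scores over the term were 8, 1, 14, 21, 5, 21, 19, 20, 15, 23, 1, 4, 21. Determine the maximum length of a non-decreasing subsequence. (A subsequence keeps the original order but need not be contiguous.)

Track the smallest tail for each achievable length (allowing ties):
8 → extends → [8]
1 → replaces 8 → [1]
14 → extends → [1, 14]
21 → extends → [1, 14, 21]
5 → replaces 14 → [1, 5, 21]
21 → extends → [1, 5, 21, 21]
19 → replaces 21 → [1, 5, 19, 21]
20 → replaces 21 → [1, 5, 19, 20]
15 → replaces 19 → [1, 5, 15, 20]
23 → extends → [1, 5, 15, 20, 23]
1 → replaces 5 → [1, 1, 15, 20, 23]
4 → replaces 15 → [1, 1, 4, 20, 23]
21 → replaces 23 → [1, 1, 4, 20, 21]
Five tails, so the longest non-decreasing subsequence has length 5 (e.g. 8, 14, 21, 21, 23).

5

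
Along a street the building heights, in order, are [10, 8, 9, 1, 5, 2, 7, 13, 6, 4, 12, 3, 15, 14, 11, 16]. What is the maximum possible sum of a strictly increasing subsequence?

61

Let S[i] be the best sum of a strictly increasing subsequence ending at i:
i:      1  2  3  4  5  6  7  8  9 10 11 12 13 14 15 16
a[i]:  10  8  9  1  5  2  7 13  6  4 12  3 15 14 11 16
S:     10  8 17  1  6  3 13 30 12  7 29  6 45 44 28 61
Maximum is 61 (e.g. 8 + 9 + 13 + 15 + 16).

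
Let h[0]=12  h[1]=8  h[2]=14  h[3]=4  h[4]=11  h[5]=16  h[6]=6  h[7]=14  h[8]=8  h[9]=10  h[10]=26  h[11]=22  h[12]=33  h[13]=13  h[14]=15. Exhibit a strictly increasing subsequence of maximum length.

4, 6, 8, 10, 26, 33

Patience tails give the LIS length; then backtrack through the dp parents:
12 → extends → [12]
8 → replaces 12 → [8]
14 → extends → [8, 14]
4 → replaces 8 → [4, 14]
11 → replaces 14 → [4, 11]
16 → extends → [4, 11, 16]
6 → replaces 11 → [4, 6, 16]
14 → replaces 16 → [4, 6, 14]
8 → replaces 14 → [4, 6, 8]
10 → extends → [4, 6, 8, 10]
26 → extends → [4, 6, 8, 10, 26]
22 → replaces 26 → [4, 6, 8, 10, 22]
33 → extends → [4, 6, 8, 10, 22, 33]
13 → replaces 22 → [4, 6, 8, 10, 13, 33]
15 → replaces 33 → [4, 6, 8, 10, 13, 15]
Length 6; one witness is 4, 6, 8, 10, 26, 33.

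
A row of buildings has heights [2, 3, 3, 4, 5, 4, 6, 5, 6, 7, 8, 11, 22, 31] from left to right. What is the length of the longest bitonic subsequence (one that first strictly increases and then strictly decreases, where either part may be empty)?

inc[i] = longest strictly increasing subsequence ending at i; dec[i] = longest strictly decreasing subsequence starting at i:
i:      1  2  3  4  5  6  7  8  9 10 11 12 13 14
a[i]:   2  3  3  4  5  4  6  5  6  7  8 11 22 31
inc:    1  2  2  3  4  3  5  4  5  6  7  8  9 10
dec:    1  1  1  1  2  1  2  1  1  1  1  1  1  1
Best peak at i=14 (value 31): inc=10, dec=1, length 10+1−1 = 10.

10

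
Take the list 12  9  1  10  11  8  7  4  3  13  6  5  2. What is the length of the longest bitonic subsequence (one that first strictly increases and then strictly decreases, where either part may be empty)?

8

inc[i] = longest strictly increasing subsequence ending at i; dec[i] = longest strictly decreasing subsequence starting at i:
i:      1  2  3  4  5  6  7  8  9 10 11 12 13
a[i]:  12  9  1 10 11  8  7  4  3 13  6  5  2
inc:    1  1  1  2  3  2  2  2  2  4  3  3  2
dec:    7  6  1  6  6  5  4  3  2  4  3  2  1
Best peak at i=5 (value 11): inc=3, dec=6, length 3+6−1 = 8.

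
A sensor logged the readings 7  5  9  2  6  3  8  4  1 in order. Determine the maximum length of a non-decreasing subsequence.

3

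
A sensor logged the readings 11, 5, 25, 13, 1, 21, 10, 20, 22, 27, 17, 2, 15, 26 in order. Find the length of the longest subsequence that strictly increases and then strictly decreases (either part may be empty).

7

inc[i] = longest strictly increasing subsequence ending at i; dec[i] = longest strictly decreasing subsequence starting at i:
i:      1  2  3  4  5  6  7  8  9 10 11 12 13 14
a[i]:  11  5 25 13  1 21 10 20 22 27 17  2 15 26
inc:    1  1  2  2  1  3  2  3  4  5  3  2  3  5
dec:    3  2  5  3  1  4  2  3  3  3  2  1  1  1
Best peak at i=10 (value 27): inc=5, dec=3, length 5+3−1 = 7.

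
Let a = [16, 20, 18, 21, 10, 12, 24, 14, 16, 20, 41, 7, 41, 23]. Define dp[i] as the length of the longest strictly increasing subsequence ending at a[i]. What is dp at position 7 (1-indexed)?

dp[i] = 1 + max{dp[j] : j<i, a[j]<a[i]} (or 1 if no such j):
i:      1  2  3  4  5  6  7  8  9 10 11 12 13 14
a[i]:  16 20 18 21 10 12 24 14 16 20 41  7 41 23
dp:     1  2  2  3  1  2  4  3  4  5  6  1  6  6
At index 7 the value is 4.

4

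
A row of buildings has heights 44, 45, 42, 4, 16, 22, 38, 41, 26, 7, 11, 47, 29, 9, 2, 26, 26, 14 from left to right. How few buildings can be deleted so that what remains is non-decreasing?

Fewest deletions = n − (longest non-decreasing subsequence).
Patience tails:
44 → extends → [44]
45 → extends → [44, 45]
42 → replaces 44 → [42, 45]
4 → replaces 42 → [4, 45]
16 → replaces 45 → [4, 16]
22 → extends → [4, 16, 22]
38 → extends → [4, 16, 22, 38]
41 → extends → [4, 16, 22, 38, 41]
26 → replaces 38 → [4, 16, 22, 26, 41]
7 → replaces 16 → [4, 7, 22, 26, 41]
11 → replaces 22 → [4, 7, 11, 26, 41]
47 → extends → [4, 7, 11, 26, 41, 47]
29 → replaces 41 → [4, 7, 11, 26, 29, 47]
9 → replaces 11 → [4, 7, 9, 26, 29, 47]
2 → replaces 4 → [2, 7, 9, 26, 29, 47]
26 → replaces 29 → [2, 7, 9, 26, 26, 47]
26 → replaces 47 → [2, 7, 9, 26, 26, 26]
14 → replaces 26 → [2, 7, 9, 14, 26, 26]
Longest non-decreasing subsequence has length 6, so deletions = 18 − 6 = 12.

12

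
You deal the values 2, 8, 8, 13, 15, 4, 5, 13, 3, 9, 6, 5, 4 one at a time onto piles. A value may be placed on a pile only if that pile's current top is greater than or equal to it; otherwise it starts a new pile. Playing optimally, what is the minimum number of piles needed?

4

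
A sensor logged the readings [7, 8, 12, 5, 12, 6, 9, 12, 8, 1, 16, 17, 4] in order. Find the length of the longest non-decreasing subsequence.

Track the smallest tail for each achievable length (allowing ties):
7 → extends → [7]
8 → extends → [7, 8]
12 → extends → [7, 8, 12]
5 → replaces 7 → [5, 8, 12]
12 → extends → [5, 8, 12, 12]
6 → replaces 8 → [5, 6, 12, 12]
9 → replaces 12 → [5, 6, 9, 12]
12 → extends → [5, 6, 9, 12, 12]
8 → replaces 9 → [5, 6, 8, 12, 12]
1 → replaces 5 → [1, 6, 8, 12, 12]
16 → extends → [1, 6, 8, 12, 12, 16]
17 → extends → [1, 6, 8, 12, 12, 16, 17]
4 → replaces 6 → [1, 4, 8, 12, 12, 16, 17]
Seven tails, so the longest non-decreasing subsequence has length 7 (e.g. 7, 8, 12, 12, 12, 16, 17).

7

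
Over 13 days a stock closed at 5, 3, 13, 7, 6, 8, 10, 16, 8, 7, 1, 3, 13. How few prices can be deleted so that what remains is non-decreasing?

8

Fewest deletions = n − (longest non-decreasing subsequence).
i:      1  2  3  4  5  6  7  8  9 10 11 12 13
a[i]:   5  3 13  7  6  8 10 16  8  7  1  3 13
dp:     1  1  2  2  2  3  4  5  4  3  1  2  5
max dp = 5, so deletions = 13 − 5 = 8.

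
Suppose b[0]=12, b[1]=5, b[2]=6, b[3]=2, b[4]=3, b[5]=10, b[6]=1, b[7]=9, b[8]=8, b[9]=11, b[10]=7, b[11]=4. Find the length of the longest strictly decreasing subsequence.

6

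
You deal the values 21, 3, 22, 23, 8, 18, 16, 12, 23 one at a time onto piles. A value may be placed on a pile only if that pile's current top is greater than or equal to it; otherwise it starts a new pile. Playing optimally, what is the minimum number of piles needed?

4

The minimum number of non-increasing subsequences covering a sequence equals the length of its longest strictly increasing subsequence.
LIS length is 4 (e.g. 3, 8, 18, 23), so 4 piles are needed.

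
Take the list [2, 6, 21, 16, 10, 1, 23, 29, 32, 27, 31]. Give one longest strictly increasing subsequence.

Patience tails give the LIS length; then backtrack through the dp parents:
2 → extends → [2]
6 → extends → [2, 6]
21 → extends → [2, 6, 21]
16 → replaces 21 → [2, 6, 16]
10 → replaces 16 → [2, 6, 10]
1 → replaces 2 → [1, 6, 10]
23 → extends → [1, 6, 10, 23]
29 → extends → [1, 6, 10, 23, 29]
32 → extends → [1, 6, 10, 23, 29, 32]
27 → replaces 29 → [1, 6, 10, 23, 27, 32]
31 → replaces 32 → [1, 6, 10, 23, 27, 31]
Length 6; one witness is 2, 6, 21, 23, 29, 32.

2, 6, 21, 23, 29, 32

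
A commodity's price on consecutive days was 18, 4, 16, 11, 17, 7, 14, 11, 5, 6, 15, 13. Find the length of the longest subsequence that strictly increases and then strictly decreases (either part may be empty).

inc[i] = longest strictly increasing subsequence ending at i; dec[i] = longest strictly decreasing subsequence starting at i:
i:      1  2  3  4  5  6  7  8  9 10 11 12
a[i]:  18  4 16 11 17  7 14 11  5  6 15 13
inc:    1  1  2  2  3  2  3  3  2  3  4  4
dec:    5  1  4  3  4  2  3  2  1  1  2  1
Best peak at i=5 (value 17): inc=3, dec=4, length 3+4−1 = 6.

6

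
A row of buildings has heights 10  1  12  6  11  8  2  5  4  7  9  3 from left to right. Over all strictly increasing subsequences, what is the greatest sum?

24

Let S[i] be the best sum of a strictly increasing subsequence ending at i:
i:      1  2  3  4  5  6  7  8  9 10 11 12
a[i]:  10  1 12  6 11  8  2  5  4  7  9  3
S:     10  1 22  7 21 15  3  8  7 15 24  6
Maximum is 24 (e.g. 1 + 2 + 5 + 7 + 9).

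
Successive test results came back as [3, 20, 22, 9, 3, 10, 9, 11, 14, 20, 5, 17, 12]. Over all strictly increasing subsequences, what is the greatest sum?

Let S[i] be the best sum of a strictly increasing subsequence ending at i:
i:      1  2  3  4  5  6  7  8  9 10 11 12 13
a[i]:   3 20 22  9  3 10  9 11 14 20  5 17 12
S:      3 23 45 12  3 22 12 33 47 67  8 64 45
Maximum is 67 (e.g. 3 + 9 + 10 + 11 + 14 + 20).

67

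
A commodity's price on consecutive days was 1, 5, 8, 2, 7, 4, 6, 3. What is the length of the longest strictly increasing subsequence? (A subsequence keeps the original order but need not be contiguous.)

Track the smallest tail for each achievable length (strict):
1 → extends → [1]
5 → extends → [1, 5]
8 → extends → [1, 5, 8]
2 → replaces 5 → [1, 2, 8]
7 → replaces 8 → [1, 2, 7]
4 → replaces 7 → [1, 2, 4]
6 → extends → [1, 2, 4, 6]
3 → replaces 4 → [1, 2, 3, 6]
Four tails, so the longest strictly increasing subsequence has length 4 (e.g. 1, 2, 4, 6).

4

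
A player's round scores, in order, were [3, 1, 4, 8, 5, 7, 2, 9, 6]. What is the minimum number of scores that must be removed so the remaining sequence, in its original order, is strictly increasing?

4

Fewest deletions = n − (longest strictly increasing subsequence).
Patience tails:
3 → extends → [3]
1 → replaces 3 → [1]
4 → extends → [1, 4]
8 → extends → [1, 4, 8]
5 → replaces 8 → [1, 4, 5]
7 → extends → [1, 4, 5, 7]
2 → replaces 4 → [1, 2, 5, 7]
9 → extends → [1, 2, 5, 7, 9]
6 → replaces 7 → [1, 2, 5, 6, 9]
Longest strictly increasing subsequence has length 5, so deletions = 9 − 5 = 4.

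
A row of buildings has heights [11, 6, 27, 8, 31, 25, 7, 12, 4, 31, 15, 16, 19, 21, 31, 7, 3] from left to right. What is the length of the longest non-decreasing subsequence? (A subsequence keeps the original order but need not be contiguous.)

8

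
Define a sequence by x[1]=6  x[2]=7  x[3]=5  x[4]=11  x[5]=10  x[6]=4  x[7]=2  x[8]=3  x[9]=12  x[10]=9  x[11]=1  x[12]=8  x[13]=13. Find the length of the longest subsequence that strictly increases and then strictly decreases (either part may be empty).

inc[i] = longest strictly increasing subsequence ending at i; dec[i] = longest strictly decreasing subsequence starting at i:
i:      1  2  3  4  5  6  7  8  9 10 11 12 13
x[i]:   6  7  5 11 10  4  2  3 12  9  1  8 13
inc:    1  2  1  3  3  1  1  2  4  3  1  3  5
dec:    5  5  4  5  4  3  2  2  3  2  1  1  1
Best peak at i=4 (value 11): inc=3, dec=5, length 3+5−1 = 7.

7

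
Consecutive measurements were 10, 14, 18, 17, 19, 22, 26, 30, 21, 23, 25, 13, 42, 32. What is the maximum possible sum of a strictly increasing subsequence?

181

Let S[i] be the best sum of a strictly increasing subsequence ending at i:
i:       1   2   3   4   5   6   7   8   9  10  11  12  13  14
a[i]:   10  14  18  17  19  22  26  30  21  23  25  13  42  32
S:      10  24  42  41  61  83 109 139  82 106 131  23 181 171
Maximum is 181 (e.g. 10 + 14 + 18 + 19 + 22 + 26 + 30 + 42).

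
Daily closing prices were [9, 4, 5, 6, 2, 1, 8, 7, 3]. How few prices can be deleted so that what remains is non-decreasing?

Fewest deletions = n − (longest non-decreasing subsequence).
Patience tails:
9 → extends → [9]
4 → replaces 9 → [4]
5 → extends → [4, 5]
6 → extends → [4, 5, 6]
2 → replaces 4 → [2, 5, 6]
1 → replaces 2 → [1, 5, 6]
8 → extends → [1, 5, 6, 8]
7 → replaces 8 → [1, 5, 6, 7]
3 → replaces 5 → [1, 3, 6, 7]
Longest non-decreasing subsequence has length 4, so deletions = 9 − 4 = 5.

5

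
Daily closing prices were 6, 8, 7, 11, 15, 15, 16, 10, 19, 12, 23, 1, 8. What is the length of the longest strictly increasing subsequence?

7

Track the smallest tail for each achievable length (strict):
6 → extends → [6]
8 → extends → [6, 8]
7 → replaces 8 → [6, 7]
11 → extends → [6, 7, 11]
15 → extends → [6, 7, 11, 15]
15 → already a tail → [6, 7, 11, 15]
16 → extends → [6, 7, 11, 15, 16]
10 → replaces 11 → [6, 7, 10, 15, 16]
19 → extends → [6, 7, 10, 15, 16, 19]
12 → replaces 15 → [6, 7, 10, 12, 16, 19]
23 → extends → [6, 7, 10, 12, 16, 19, 23]
1 → replaces 6 → [1, 7, 10, 12, 16, 19, 23]
8 → replaces 10 → [1, 7, 8, 12, 16, 19, 23]
Seven tails, so the longest strictly increasing subsequence has length 7 (e.g. 6, 8, 11, 15, 16, 19, 23).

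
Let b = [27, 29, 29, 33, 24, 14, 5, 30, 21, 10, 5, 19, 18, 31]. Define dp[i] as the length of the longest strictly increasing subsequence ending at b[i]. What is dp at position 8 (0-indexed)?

dp[i] = 1 + max{dp[j] : j<i, b[j]<b[i]} (or 1 if no such j):
i:      0  1  2  3  4  5  6  7  8  9 10 11 12 13
b[i]:  27 29 29 33 24 14  5 30 21 10  5 19 18 31
dp:     1  2  2  3  1  1  1  3  2  2  1  3  3  4
At index 8 the value is 2.

2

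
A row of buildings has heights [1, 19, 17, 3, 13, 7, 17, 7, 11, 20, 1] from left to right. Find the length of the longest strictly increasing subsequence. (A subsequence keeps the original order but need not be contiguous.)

5

Track the smallest tail for each achievable length (strict):
1 → extends → [1]
19 → extends → [1, 19]
17 → replaces 19 → [1, 17]
3 → replaces 17 → [1, 3]
13 → extends → [1, 3, 13]
7 → replaces 13 → [1, 3, 7]
17 → extends → [1, 3, 7, 17]
7 → already a tail → [1, 3, 7, 17]
11 → replaces 17 → [1, 3, 7, 11]
20 → extends → [1, 3, 7, 11, 20]
1 → already a tail → [1, 3, 7, 11, 20]
Five tails, so the longest strictly increasing subsequence has length 5 (e.g. 1, 3, 13, 17, 20).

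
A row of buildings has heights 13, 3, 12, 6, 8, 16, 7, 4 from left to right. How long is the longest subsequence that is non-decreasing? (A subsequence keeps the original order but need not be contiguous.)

Track the smallest tail for each achievable length (allowing ties):
13 → extends → [13]
3 → replaces 13 → [3]
12 → extends → [3, 12]
6 → replaces 12 → [3, 6]
8 → extends → [3, 6, 8]
16 → extends → [3, 6, 8, 16]
7 → replaces 8 → [3, 6, 7, 16]
4 → replaces 6 → [3, 4, 7, 16]
Four tails, so the longest non-decreasing subsequence has length 4 (e.g. 3, 6, 8, 16).

4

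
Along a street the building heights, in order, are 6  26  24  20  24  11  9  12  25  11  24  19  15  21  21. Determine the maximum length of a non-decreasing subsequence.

Let dp[i] be the length of the longest such subsequence ending at index i:
i:      1  2  3  4  5  6  7  8  9 10 11 12 13 14 15
a[i]:   6 26 24 20 24 11  9 12 25 11 24 19 15 21 21
dp:     1  2  2  2  3  2  2  3  4  3  4  4  4  5  6
Maximum dp value is 6.

6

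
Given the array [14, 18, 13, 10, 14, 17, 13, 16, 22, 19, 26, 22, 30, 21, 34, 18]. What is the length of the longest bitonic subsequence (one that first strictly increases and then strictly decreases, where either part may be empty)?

inc[i] = longest strictly increasing subsequence ending at i; dec[i] = longest strictly decreasing subsequence starting at i:
i:      1  2  3  4  5  6  7  8  9 10 11 12 13 14 15 16
a[i]:  14 18 13 10 14 17 13 16 22 19 26 22 30 21 34 18
inc:    1  2  1  1  2  3  2  3  4  4  5  5  6  5  7  4
dec:    3  3  2  1  2  2  1  1  3  2  4  3  3  2  2  1
Best peak at i=11 (value 26): inc=5, dec=4, length 5+4−1 = 8.

8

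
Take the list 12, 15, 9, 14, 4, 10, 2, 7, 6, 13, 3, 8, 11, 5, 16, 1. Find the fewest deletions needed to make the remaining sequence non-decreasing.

11

Fewest deletions = n − (longest non-decreasing subsequence).
Patience tails:
12 → extends → [12]
15 → extends → [12, 15]
9 → replaces 12 → [9, 15]
14 → replaces 15 → [9, 14]
4 → replaces 9 → [4, 14]
10 → replaces 14 → [4, 10]
2 → replaces 4 → [2, 10]
7 → replaces 10 → [2, 7]
6 → replaces 7 → [2, 6]
13 → extends → [2, 6, 13]
3 → replaces 6 → [2, 3, 13]
8 → replaces 13 → [2, 3, 8]
11 → extends → [2, 3, 8, 11]
5 → replaces 8 → [2, 3, 5, 11]
16 → extends → [2, 3, 5, 11, 16]
1 → replaces 2 → [1, 3, 5, 11, 16]
Longest non-decreasing subsequence has length 5, so deletions = 16 − 5 = 11.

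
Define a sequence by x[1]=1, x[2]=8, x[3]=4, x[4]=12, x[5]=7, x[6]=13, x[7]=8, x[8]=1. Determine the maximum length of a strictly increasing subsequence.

Let dp[i] be the length of the longest such subsequence ending at index i:
i:      1  2  3  4  5  6  7  8
x[i]:   1  8  4 12  7 13  8  1
dp:     1  2  2  3  3  4  4  1
Maximum dp value is 4.

4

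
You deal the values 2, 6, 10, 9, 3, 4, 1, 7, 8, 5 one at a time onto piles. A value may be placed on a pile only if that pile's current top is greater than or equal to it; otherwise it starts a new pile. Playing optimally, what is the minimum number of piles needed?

The minimum number of non-increasing subsequences covering a sequence equals the length of its longest strictly increasing subsequence.
LIS length is 5 (e.g. 2, 3, 4, 7, 8), so 5 piles are needed.

5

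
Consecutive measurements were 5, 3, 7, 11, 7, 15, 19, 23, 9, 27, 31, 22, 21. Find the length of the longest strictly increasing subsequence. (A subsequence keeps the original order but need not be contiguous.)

8

Let dp[i] be the length of the longest such subsequence ending at index i:
i:      1  2  3  4  5  6  7  8  9 10 11 12 13
a[i]:   5  3  7 11  7 15 19 23  9 27 31 22 21
dp:     1  1  2  3  2  4  5  6  3  7  8  6  6
Maximum dp value is 8.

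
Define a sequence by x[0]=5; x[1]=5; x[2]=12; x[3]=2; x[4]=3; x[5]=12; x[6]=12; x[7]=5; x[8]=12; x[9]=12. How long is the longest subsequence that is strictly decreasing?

Negate each value so 'decreasing' becomes 'increasing', then run patience tails on the negated sequence:
-5 → extends → [-5]
-5 → already a tail → [-5]
-12 → replaces -5 → [-12]
-2 → extends → [-12, -2]
-3 → replaces -2 → [-12, -3]
-12 → already a tail → [-12, -3]
-12 → already a tail → [-12, -3]
-5 → replaces -3 → [-12, -5]
-12 → already a tail → [-12, -5]
-12 → already a tail → [-12, -5]
Two tails, so the longest strictly decreasing subsequence of the original has length 2.

2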